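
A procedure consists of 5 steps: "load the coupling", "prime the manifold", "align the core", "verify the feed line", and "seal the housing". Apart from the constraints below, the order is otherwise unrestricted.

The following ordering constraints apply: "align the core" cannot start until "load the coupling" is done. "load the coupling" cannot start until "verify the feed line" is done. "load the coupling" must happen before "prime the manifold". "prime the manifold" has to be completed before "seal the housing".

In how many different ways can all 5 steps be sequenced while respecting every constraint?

3

Only "verify the feed line" has no prerequisites, so it must go first.
Systematically extending each partial ordering one step at a time and counting, there are 3 complete orderings.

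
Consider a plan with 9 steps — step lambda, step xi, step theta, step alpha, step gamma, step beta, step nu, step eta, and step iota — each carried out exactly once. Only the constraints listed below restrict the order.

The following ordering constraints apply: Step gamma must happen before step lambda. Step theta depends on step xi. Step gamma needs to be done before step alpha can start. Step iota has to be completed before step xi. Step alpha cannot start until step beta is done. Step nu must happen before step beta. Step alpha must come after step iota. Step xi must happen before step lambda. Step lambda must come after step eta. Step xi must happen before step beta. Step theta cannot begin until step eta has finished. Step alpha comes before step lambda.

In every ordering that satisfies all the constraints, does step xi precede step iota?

In fact the dependencies run the other way: step iota → step xi.
So step xi never precedes step iota.

No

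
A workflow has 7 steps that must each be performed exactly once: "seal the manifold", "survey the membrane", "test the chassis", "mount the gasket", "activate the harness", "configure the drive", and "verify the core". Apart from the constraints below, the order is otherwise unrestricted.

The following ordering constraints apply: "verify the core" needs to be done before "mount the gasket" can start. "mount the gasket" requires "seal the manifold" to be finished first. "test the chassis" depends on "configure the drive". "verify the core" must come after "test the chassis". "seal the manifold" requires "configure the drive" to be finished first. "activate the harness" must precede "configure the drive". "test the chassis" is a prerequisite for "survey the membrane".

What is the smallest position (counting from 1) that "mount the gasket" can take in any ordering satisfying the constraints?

Working backwards through the constraints from "mount the gasket", its full set of required predecessors is "seal the manifold", "test the chassis", "activate the harness", "configure the drive", "verify the core" — 5 of them.
So at minimum 5 steps come before "mount the gasket", putting "mount the gasket" no earlier than position 6. That position is achievable by scheduling exactly those predecessors first.

6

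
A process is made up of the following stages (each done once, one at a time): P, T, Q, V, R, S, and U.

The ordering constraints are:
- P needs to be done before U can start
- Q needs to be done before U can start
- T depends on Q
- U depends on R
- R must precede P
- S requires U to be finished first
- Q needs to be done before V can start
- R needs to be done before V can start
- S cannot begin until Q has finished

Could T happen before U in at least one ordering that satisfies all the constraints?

The constraints leave T and U unordered relative to each other; nothing requires U earlier.
That means at least one valid schedule has T before U.

Yes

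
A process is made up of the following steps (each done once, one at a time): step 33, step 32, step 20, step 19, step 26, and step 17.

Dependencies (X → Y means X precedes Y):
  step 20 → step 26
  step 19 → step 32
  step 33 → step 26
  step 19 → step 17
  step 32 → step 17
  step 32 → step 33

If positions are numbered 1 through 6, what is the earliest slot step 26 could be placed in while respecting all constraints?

The steps that are forced before step 26, directly or transitively, are step 33, step 32, step 20, step 19. That's 4 steps.
So at minimum 4 steps come before step 26, putting step 26 no earlier than position 5. That position is achievable by scheduling exactly those predecessors first.

5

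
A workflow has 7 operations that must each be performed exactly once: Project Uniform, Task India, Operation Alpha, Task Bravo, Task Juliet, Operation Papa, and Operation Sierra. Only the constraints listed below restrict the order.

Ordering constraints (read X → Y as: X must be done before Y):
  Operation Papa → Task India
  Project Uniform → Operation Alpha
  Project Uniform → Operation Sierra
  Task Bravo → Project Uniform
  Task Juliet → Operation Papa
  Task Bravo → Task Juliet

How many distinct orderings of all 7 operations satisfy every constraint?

40

Task Bravo is the only operation with nothing required before it, so every ordering starts there.
Counting all ways to extend the partial order to a total order gives 40.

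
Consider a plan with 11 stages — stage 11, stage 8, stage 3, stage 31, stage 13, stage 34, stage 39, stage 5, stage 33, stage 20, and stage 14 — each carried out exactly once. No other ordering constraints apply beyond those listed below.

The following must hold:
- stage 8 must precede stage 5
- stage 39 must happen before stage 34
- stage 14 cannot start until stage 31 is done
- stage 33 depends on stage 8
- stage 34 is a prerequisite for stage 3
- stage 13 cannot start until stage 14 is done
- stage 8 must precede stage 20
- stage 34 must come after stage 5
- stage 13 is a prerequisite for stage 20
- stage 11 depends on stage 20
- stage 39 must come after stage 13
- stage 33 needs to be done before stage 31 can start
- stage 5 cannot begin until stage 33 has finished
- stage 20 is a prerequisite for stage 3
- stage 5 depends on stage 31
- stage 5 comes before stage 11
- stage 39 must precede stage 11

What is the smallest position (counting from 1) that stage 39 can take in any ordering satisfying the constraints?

6

The stages that are forced before stage 39, directly or transitively, are stage 8, stage 31, stage 13, stage 33, stage 14. That's 5 stages.
With 5 mandatory predecessors, the earliest stage 39 can sit is position 5+1 = 6, and placing just those 5 first achieves it.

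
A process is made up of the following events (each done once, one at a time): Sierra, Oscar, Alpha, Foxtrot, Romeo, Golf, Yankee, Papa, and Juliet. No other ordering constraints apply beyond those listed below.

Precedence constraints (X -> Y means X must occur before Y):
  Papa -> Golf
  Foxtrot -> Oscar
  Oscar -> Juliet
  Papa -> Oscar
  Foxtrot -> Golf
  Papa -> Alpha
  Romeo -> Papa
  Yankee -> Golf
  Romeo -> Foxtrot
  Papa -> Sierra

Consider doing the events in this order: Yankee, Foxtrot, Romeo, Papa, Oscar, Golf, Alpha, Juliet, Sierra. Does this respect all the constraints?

No

The sequence places Foxtrot ahead of Romeo.
That contradicts the constraint that Romeo must precede Foxtrot.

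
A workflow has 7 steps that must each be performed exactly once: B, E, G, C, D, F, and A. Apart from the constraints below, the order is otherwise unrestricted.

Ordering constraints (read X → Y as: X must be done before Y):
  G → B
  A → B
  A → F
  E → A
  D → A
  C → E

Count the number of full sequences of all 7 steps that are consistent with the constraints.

3 steps have no prerequisites (G, C, D), so any of them could come first.
Counting all ways to extend the partial order to a total order gives 33.

33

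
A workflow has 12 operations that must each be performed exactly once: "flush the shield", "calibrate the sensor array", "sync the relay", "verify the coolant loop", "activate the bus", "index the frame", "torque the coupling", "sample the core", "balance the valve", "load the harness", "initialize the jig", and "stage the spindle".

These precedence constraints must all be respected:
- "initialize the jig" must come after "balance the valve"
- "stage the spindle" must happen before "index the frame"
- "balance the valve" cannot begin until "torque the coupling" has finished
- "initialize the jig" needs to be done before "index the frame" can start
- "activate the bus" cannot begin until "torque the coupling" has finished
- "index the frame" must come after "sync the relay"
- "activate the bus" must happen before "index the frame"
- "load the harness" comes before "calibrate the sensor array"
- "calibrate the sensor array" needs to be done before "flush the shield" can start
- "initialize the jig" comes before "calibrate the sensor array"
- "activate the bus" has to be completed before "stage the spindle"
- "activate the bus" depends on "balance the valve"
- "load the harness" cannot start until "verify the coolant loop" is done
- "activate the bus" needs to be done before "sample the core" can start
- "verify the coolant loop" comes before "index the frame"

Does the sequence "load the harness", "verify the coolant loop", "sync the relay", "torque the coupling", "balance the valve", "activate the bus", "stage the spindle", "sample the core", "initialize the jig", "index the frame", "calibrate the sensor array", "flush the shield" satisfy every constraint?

No

The sequence places "load the harness" ahead of "verify the coolant loop".
Since "verify the coolant loop" is required before "load the harness", the ordering is invalid.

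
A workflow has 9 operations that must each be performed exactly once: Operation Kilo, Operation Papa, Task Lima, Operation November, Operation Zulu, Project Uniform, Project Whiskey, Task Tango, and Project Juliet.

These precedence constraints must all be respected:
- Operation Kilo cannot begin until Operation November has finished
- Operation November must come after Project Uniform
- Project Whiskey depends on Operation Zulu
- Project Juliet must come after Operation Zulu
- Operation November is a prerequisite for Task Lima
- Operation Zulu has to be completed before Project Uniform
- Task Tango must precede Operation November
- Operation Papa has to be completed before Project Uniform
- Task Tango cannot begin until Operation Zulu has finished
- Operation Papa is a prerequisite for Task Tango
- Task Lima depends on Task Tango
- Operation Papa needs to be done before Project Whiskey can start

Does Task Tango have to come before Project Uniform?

Nothing in the constraints links Task Tango and Project Uniform; they are unordered relative to each other.
A valid ordering placing Project Uniform before Task Tango exists, so the answer is no.

No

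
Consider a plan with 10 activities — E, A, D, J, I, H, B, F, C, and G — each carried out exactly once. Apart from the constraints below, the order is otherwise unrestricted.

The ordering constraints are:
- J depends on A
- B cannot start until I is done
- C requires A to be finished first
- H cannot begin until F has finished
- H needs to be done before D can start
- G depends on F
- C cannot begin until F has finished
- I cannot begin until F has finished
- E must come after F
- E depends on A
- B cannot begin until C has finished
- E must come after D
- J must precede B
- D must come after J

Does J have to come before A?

No

There is a chain A → J, which puts A before J.
So J does not have to come before A — it cannot.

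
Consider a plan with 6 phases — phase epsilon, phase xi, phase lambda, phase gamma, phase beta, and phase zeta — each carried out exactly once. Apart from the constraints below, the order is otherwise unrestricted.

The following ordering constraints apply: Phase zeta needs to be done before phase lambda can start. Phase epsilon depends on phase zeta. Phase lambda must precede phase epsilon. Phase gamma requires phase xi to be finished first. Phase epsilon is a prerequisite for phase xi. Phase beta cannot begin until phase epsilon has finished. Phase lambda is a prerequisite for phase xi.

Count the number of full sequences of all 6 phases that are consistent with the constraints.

Phase zeta is the only phase with nothing required before it, so every ordering starts there.
Enumerating by repeatedly choosing an available phase (one whose prerequisites are all placed) gives 3 distinct complete orderings.

3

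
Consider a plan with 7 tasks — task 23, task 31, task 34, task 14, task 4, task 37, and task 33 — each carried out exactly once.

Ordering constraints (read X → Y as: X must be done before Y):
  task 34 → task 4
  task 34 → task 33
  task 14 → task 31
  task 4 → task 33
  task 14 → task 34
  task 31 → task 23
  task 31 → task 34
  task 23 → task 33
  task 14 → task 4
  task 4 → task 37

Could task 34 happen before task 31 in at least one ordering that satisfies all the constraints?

Following task 31 → task 34, task 31 must precede task 34 in every valid ordering.
Hence task 34 can never be scheduled before task 31.

No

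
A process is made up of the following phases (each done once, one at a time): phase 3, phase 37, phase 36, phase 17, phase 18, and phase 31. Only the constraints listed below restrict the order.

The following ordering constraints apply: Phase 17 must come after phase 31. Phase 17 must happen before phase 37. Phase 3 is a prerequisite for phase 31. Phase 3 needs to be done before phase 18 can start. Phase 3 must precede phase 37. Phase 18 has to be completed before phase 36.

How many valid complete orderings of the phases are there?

Only phase 3 has no prerequisites, so it must go first.
Systematically extending each partial ordering one phase at a time and counting, there are 10 complete orderings.

10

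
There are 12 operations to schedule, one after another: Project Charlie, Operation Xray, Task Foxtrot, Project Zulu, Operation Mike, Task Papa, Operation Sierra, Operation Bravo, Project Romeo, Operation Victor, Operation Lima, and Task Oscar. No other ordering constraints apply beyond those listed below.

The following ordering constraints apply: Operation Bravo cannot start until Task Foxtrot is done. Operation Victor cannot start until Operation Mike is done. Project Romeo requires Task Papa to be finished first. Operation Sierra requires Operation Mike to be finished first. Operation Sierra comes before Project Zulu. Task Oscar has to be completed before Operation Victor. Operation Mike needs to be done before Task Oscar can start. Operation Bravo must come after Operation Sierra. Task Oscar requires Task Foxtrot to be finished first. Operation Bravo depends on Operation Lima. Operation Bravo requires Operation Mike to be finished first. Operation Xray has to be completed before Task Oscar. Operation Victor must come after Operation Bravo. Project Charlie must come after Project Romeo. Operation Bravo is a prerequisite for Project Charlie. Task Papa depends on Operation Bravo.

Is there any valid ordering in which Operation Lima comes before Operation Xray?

The constraints leave Operation Lima and Operation Xray unordered relative to each other; nothing requires Operation Xray earlier.
That means at least one valid schedule has Operation Lima before Operation Xray.

Yes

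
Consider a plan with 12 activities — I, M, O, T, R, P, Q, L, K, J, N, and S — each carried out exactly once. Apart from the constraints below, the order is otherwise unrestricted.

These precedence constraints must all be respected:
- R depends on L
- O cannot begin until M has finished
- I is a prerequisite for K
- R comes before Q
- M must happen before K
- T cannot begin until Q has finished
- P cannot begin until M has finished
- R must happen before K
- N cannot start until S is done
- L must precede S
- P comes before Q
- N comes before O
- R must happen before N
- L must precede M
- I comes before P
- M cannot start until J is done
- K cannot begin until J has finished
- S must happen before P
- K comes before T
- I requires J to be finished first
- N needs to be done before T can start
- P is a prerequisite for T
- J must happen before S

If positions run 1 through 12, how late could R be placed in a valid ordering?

Every activity that must follow R has to come after it. Tracing all chains starting from R, those activities are: O, T, Q, K, N — 5 in total.
With 5 mandatory successors out of 12 activities total, the latest slot for R is 12−5 = 7, and it's reachable by doing all non-successors before R.

7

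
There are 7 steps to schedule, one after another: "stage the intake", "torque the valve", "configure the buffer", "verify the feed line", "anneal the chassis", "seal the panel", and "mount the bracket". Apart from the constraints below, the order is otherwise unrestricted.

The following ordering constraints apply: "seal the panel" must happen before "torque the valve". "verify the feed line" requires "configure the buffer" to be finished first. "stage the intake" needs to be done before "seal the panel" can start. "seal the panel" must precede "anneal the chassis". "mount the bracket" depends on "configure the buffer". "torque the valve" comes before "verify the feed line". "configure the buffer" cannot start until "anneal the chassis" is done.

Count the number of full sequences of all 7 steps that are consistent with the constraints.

Only "stage the intake" has no prerequisites, so it must go first.
Enumerating by repeatedly choosing an available step (one whose prerequisites are all placed) gives 7 distinct complete orderings.

7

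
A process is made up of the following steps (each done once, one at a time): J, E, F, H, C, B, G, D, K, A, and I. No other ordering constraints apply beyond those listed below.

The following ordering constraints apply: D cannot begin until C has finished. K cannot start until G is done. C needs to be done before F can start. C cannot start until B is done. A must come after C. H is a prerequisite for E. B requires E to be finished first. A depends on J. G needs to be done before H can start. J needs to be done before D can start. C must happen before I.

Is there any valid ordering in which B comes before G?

Following G → H → E → B, G must precede B in every valid ordering.
So no valid ordering can have B before G.

No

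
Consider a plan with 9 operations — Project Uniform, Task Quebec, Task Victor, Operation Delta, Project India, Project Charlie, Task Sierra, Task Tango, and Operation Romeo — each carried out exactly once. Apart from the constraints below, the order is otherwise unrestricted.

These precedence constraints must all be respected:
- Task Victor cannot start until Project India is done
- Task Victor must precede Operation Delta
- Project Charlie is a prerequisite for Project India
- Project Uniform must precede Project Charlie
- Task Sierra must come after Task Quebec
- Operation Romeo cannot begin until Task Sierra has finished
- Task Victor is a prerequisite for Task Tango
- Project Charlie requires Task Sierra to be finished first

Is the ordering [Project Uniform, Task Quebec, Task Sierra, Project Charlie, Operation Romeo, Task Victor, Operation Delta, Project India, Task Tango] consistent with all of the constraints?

Here Project India comes after Task Victor.
That contradicts the constraint that Project India must precede Task Victor.

No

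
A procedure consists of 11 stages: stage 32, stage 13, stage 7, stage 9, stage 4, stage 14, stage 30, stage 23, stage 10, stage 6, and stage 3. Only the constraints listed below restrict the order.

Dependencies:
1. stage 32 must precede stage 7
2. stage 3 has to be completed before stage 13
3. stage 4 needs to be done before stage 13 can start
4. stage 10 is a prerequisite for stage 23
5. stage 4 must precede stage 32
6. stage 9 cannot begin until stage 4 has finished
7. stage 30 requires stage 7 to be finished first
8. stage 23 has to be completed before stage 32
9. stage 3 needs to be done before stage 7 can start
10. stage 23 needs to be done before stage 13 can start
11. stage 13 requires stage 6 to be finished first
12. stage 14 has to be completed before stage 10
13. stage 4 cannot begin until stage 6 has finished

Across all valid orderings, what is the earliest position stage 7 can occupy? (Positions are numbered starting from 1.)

8

The stages that are forced before stage 7, directly or transitively, are stage 32, stage 4, stage 14, stage 23, stage 10, stage 6, stage 3. That's 7 stages.
So at minimum 7 stages come before stage 7, putting stage 7 no earlier than position 8. That position is achievable by scheduling exactly those predecessors first.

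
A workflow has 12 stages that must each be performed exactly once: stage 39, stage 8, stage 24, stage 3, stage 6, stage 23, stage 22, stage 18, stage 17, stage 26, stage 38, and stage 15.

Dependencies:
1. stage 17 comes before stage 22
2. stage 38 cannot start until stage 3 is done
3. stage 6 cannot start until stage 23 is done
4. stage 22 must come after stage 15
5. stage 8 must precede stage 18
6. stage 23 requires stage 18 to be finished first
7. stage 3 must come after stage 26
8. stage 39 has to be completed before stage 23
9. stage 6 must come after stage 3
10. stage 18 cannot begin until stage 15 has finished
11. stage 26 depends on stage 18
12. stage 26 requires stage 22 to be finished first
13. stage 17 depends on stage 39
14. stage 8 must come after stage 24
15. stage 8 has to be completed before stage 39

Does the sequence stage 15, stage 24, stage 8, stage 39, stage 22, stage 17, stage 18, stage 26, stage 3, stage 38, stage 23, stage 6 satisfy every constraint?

No

In the proposed order, stage 22 appears before stage 17.
Since stage 17 is required before stage 22, the ordering is invalid.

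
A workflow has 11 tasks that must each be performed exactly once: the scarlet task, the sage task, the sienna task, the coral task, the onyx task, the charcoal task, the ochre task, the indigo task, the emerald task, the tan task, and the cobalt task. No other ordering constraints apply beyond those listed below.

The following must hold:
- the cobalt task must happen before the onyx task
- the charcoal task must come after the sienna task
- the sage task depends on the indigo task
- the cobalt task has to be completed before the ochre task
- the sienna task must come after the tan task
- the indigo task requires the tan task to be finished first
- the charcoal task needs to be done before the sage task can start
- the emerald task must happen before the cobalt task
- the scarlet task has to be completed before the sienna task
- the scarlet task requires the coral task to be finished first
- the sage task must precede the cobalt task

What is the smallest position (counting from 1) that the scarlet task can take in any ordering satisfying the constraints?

2

The only task forced before the scarlet task (directly or transitively) is the coral task.
So at minimum 1 task comes before the scarlet task, putting the scarlet task no earlier than position 2. That position is achievable by scheduling exactly that predecessor first.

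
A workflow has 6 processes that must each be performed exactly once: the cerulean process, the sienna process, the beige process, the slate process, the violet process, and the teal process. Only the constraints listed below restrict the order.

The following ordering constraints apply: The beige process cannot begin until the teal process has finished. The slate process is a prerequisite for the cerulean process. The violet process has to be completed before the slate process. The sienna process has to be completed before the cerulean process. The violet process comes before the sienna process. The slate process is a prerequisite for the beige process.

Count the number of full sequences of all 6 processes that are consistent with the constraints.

The processes with no prerequisites are the violet process, the teal process; any of them can be placed first.
Enumerating by repeatedly choosing an available process (one whose prerequisites are all placed) gives 21 distinct complete orderings.

21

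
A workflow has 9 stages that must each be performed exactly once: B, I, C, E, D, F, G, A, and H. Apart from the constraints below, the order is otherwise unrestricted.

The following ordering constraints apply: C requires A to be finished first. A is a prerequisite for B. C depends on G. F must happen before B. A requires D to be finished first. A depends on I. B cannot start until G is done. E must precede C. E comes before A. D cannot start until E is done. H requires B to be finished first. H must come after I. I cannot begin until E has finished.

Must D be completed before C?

Chaining the stated constraints: D → A → C.
Hence D necessarily comes before C.

Yes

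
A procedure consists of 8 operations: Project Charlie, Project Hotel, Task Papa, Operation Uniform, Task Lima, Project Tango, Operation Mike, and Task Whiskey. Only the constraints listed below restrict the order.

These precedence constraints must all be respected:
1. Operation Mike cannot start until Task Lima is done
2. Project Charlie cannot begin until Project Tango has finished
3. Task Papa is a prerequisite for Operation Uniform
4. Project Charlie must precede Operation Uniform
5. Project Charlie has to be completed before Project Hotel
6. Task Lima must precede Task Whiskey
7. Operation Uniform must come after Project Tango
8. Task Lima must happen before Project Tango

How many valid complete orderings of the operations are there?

The operations with no prerequisites are Task Papa, Task Lima; any of them can be placed first.
Systematically extending each partial ordering one operation at a time and counting, there are 354 complete orderings.

354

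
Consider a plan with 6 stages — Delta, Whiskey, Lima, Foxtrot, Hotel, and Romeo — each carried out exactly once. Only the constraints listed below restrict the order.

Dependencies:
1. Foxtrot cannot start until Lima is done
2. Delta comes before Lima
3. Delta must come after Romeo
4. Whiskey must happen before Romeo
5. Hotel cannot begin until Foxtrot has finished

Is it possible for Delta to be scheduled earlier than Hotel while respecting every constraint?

Every valid ordering already has Delta before Hotel (the constraints require it), so in particular at least one does.

Yes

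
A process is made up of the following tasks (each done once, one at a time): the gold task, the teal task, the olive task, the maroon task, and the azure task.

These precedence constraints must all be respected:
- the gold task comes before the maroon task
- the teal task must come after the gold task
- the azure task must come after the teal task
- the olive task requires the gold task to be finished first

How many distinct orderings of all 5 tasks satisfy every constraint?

12

The gold task is the only task with nothing required before it, so every ordering starts there.
Systematically extending each partial ordering one task at a time and counting, there are 12 complete orderings.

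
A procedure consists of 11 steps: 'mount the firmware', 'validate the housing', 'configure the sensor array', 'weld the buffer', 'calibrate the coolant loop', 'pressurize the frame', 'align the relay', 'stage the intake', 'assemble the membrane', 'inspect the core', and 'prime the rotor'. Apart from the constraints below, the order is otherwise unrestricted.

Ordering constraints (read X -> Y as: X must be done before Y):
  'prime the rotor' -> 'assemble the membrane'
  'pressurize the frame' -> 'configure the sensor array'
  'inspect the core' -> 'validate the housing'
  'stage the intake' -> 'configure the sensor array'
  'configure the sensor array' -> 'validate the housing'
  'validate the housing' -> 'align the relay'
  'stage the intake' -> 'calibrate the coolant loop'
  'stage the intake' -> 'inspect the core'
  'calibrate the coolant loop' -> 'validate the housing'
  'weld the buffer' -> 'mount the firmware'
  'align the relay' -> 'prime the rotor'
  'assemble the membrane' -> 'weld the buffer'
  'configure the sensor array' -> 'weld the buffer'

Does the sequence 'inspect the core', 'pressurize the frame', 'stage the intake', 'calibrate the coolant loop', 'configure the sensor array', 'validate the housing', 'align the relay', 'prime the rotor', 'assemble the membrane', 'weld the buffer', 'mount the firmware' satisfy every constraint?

No

In the proposed order, 'inspect the core' appears before 'stage the intake'.
Since 'stage the intake' is required before 'inspect the core', the ordering is invalid.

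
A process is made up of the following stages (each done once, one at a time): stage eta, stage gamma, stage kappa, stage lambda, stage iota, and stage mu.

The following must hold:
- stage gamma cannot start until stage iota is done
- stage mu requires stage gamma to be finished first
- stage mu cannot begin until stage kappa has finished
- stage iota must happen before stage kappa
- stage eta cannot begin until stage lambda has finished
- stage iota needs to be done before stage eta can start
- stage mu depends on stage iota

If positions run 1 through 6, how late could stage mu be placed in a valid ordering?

Stage mu has no required successors, so nothing stops it from going last (position 6).

6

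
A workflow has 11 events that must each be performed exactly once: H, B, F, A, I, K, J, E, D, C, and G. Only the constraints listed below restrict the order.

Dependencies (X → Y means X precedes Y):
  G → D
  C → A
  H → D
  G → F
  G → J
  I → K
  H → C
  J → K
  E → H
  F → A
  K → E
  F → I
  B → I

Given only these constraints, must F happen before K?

Chaining the stated constraints: F → I → K.
So F must precede K in any valid ordering.

Yes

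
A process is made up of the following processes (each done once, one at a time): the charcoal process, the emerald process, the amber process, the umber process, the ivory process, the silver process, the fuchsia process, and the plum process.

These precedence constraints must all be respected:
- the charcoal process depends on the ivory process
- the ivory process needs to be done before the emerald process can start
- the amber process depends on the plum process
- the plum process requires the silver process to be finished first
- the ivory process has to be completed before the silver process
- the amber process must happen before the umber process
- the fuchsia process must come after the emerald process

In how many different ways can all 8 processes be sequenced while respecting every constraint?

105

The ivory process is the only process with nothing required before it, so every ordering starts there.
Systematically extending each partial ordering one process at a time and counting, there are 105 complete orderings.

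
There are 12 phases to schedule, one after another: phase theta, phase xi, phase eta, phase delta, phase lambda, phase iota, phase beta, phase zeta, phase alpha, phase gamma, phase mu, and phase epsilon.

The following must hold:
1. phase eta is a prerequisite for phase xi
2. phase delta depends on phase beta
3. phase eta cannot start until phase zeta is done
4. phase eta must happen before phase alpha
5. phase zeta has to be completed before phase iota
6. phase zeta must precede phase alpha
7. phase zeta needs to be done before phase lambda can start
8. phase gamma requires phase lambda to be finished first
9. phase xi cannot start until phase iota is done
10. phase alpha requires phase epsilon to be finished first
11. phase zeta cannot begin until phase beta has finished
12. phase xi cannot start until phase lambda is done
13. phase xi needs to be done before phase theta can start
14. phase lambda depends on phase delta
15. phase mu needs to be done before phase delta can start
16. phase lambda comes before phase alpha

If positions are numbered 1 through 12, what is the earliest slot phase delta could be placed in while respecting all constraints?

Every phase that must precede phase delta has to come before it. Tracing all chains that end at phase delta, those phases are: phase beta, phase mu — 2 in total.
So at minimum 2 phases come before phase delta, putting phase delta no earlier than position 3. That position is achievable by scheduling exactly those predecessors first.

3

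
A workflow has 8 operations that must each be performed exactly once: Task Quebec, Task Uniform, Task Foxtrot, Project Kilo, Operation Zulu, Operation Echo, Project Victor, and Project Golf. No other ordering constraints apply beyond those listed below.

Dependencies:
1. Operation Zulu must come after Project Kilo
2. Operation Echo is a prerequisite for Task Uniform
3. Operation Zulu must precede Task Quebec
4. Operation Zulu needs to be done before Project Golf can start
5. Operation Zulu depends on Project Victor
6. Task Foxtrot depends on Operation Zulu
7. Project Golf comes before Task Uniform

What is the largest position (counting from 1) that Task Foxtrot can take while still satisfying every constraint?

No constraint forces any operation after Task Foxtrot, so it can be placed last, in position 8.

8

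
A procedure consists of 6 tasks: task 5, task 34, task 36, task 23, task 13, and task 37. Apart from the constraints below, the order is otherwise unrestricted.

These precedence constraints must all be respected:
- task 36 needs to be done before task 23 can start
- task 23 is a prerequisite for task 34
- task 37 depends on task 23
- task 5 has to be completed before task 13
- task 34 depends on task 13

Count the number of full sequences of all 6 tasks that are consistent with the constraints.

2 tasks have no prerequisites (task 5, task 36), so any of them could come first.
Counting all ways to extend the partial order to a total order gives 16.

16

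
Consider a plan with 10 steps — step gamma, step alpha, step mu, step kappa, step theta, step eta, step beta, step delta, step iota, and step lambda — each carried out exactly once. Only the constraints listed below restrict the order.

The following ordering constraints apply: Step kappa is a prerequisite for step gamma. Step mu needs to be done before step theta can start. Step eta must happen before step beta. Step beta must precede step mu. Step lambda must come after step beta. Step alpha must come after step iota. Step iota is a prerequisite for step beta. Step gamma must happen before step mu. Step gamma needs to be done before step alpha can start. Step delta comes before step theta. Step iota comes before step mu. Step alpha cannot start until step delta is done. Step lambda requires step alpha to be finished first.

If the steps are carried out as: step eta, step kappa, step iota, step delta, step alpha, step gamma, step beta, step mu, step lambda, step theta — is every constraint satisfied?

The sequence places step alpha ahead of step gamma.
That contradicts the constraint that step gamma must precede step alpha.

No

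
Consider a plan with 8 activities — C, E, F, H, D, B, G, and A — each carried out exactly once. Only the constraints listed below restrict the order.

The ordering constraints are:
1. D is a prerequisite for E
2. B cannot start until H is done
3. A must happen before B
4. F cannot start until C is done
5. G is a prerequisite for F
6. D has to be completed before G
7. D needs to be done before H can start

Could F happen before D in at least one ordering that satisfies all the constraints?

No

There is a dependency chain D → G → F, so F always comes after D.
Hence F can never be scheduled before D.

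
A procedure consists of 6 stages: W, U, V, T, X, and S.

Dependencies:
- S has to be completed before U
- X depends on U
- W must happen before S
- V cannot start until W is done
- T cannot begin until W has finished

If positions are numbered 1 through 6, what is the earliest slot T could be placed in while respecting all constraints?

Working backwards through the constraints from T, its only required predecessor is W.
So at minimum 1 stage comes before T, putting T no earlier than position 2. That position is achievable by scheduling exactly that predecessor first.

2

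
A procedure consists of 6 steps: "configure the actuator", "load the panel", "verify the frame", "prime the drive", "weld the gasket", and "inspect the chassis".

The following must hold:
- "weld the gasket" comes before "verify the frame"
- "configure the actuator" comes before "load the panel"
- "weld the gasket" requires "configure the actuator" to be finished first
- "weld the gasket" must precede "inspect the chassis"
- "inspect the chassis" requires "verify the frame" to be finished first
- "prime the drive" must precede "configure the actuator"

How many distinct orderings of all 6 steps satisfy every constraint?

4

Only "prime the drive" has no prerequisites, so it must go first.
Enumerating by repeatedly choosing an available step (one whose prerequisites are all placed) gives 4 distinct complete orderings.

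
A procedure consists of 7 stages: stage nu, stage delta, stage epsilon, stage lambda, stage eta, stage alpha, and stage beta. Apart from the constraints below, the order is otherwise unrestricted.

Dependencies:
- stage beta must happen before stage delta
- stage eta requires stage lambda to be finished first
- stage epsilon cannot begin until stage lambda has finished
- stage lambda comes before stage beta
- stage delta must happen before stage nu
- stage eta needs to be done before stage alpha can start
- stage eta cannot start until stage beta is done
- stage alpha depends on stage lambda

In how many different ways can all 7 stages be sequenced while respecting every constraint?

36

Only stage lambda has no prerequisites, so it must go first.
Systematically extending each partial ordering one stage at a time and counting, there are 36 complete orderings.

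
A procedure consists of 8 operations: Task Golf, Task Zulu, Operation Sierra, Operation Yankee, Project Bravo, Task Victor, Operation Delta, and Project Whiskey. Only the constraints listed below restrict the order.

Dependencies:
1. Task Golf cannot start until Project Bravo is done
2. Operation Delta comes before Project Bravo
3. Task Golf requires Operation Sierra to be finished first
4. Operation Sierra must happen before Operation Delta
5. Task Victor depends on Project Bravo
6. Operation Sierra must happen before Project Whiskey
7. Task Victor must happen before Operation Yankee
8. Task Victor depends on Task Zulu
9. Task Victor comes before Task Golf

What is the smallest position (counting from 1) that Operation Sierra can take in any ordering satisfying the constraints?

Nothing is required before Operation Sierra; it can be the very first operation.

1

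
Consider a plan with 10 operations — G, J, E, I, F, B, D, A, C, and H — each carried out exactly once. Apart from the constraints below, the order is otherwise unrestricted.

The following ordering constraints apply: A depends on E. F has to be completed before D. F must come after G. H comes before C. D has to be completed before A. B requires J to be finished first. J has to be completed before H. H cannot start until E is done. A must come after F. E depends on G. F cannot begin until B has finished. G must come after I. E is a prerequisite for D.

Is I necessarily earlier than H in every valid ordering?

Following the dependencies: I → G → E → H.
Hence I necessarily comes before H.

Yes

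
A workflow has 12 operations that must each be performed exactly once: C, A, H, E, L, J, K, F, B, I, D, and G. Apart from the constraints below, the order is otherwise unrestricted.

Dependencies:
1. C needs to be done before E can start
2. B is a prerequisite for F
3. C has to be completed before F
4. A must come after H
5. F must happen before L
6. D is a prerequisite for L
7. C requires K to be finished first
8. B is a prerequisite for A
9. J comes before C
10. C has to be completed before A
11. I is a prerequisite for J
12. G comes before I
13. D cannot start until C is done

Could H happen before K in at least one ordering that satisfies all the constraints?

Yes

The constraints leave H and K unordered relative to each other; nothing requires K earlier.
That means at least one valid schedule has H before K.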